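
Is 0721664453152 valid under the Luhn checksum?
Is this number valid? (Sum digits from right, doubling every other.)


Luhn sum = 45
45 mod 10 = 5

Invalid (Luhn sum mod 10 = 5)


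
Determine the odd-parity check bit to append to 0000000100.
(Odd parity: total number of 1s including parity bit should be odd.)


Number of 1s in data: 1
Parity bit: 0

0


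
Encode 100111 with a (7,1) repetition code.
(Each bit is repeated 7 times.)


Each bit -> 7 copies

111111100000000000000111111111111111111111


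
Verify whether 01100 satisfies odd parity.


Number of 1s: 2

No, parity error (2 ones)


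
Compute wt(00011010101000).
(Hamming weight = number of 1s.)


Counting 1s in 00011010101000

5


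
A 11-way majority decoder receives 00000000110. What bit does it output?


Ones: 2 out of 11
Threshold: 6

0 (2/11 voted 1)


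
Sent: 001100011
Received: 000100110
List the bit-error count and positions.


XOR: 001000101

3 error(s) at position(s): 2, 6, 8


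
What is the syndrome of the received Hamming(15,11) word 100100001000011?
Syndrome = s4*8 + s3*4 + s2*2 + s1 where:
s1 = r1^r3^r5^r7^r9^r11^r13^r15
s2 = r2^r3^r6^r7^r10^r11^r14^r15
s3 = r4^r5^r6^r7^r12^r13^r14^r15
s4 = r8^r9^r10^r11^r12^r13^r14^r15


s1=1, s2=0, s3=1, s4=1

Syndrome = 13 (error at position 13)


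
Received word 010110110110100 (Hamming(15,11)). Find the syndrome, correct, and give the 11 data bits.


Syndrome = 0: no error detected

Data: 01010110100 (no errors)


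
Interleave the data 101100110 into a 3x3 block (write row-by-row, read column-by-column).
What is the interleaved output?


Matrix:
  101
  100
  110
Read columns: 111001100

111001100


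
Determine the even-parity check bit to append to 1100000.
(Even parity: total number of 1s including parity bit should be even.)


Number of 1s in data: 2
Parity bit: 0

0


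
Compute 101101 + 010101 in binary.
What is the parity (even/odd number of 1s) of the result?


101101 = 45
010101 = 21
Sum = 66 = 1000010
1s count = 2

even parity (2 ones in 1000010)


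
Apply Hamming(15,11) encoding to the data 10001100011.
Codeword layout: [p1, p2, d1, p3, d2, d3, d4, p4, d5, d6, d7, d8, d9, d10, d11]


Parity bits: p1=1, p2=0, p3=0, p4=0

101000001100011


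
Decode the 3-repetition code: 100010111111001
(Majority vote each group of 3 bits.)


Groups: 100, 010, 111, 111, 001
Majority votes: 00110

00110


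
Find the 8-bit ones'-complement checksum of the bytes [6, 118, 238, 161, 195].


Sum = 718 mod 256 = 206
Complement = 49

49


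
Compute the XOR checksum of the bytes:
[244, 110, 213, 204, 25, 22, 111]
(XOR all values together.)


XOR chain: 244 ^ 110 ^ 213 ^ 204 ^ 25 ^ 22 ^ 111 = 227

227


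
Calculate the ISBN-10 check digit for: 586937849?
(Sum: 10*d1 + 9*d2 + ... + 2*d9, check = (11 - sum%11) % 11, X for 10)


Weighted sum: 348
348 mod 11 = 7

Check digit: 4


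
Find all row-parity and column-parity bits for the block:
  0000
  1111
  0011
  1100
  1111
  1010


Row parities: 000000
Column parities: 0101

Row P: 000000, Col P: 0101, Corner: 0


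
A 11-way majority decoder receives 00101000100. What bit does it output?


Ones: 3 out of 11
Threshold: 6

0 (3/11 voted 1)


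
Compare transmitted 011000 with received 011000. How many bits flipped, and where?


XOR: 000000

0 errors (received matches sent)


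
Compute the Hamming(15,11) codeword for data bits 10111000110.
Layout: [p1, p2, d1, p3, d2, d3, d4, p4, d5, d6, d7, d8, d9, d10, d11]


Parity bits: p1=0, p2=0, p3=0, p4=1

001001111000110


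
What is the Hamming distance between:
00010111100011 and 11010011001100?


XOR: 11000100101111
Count of 1s: 8

8


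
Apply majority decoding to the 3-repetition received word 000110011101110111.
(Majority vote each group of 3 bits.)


Groups: 000, 110, 011, 101, 110, 111
Majority votes: 011111

011111


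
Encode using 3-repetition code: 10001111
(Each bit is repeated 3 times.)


Each bit -> 3 copies

111000000000111111111111


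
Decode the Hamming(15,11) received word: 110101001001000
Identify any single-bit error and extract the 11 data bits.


Syndrome = 4: error at position 4

Data: 00101001000 (corrected bit 4)


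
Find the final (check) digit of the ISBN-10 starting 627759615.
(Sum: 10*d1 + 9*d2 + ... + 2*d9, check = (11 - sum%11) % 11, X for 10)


Weighted sum: 295
295 mod 11 = 9

Check digit: 2


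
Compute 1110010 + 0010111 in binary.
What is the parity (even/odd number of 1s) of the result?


1110010 = 114
0010111 = 23
Sum = 137 = 10001001
1s count = 3

odd parity (3 ones in 10001001)


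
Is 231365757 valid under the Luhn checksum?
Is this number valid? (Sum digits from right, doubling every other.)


Luhn sum = 37
37 mod 10 = 7

Invalid (Luhn sum mod 10 = 7)


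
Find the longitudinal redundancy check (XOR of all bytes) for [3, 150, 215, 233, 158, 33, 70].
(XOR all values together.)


XOR chain: 3 ^ 150 ^ 215 ^ 233 ^ 158 ^ 33 ^ 70 = 82

82


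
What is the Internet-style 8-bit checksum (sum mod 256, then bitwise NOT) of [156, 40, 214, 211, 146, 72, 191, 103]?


Sum = 1133 mod 256 = 109
Complement = 146

146


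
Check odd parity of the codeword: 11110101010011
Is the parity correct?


Number of 1s: 9

Yes, parity is correct (9 ones)


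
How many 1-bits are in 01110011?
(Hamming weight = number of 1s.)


Counting 1s in 01110011

5


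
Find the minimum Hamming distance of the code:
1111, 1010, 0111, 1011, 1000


Comparing all pairs, minimum distance: 1
Can detect 0 errors, correct 0 errors

1


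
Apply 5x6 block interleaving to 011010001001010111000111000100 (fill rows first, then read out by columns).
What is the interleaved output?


Matrix:
  011010
  001001
  010111
  000111
  000100
Read columns: 000001010011000001111011001110

000001010011000001111011001110


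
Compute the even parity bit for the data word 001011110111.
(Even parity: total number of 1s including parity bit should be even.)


Number of 1s in data: 8
Parity bit: 0

0


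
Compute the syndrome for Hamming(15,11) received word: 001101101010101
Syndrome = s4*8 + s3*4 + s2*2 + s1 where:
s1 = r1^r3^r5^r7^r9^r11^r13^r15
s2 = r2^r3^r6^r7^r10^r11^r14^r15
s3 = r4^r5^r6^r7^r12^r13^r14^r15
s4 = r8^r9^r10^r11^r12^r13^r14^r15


s1=0, s2=1, s3=1, s4=0

Syndrome = 6 (error at position 6)


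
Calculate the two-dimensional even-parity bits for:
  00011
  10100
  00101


Row parities: 000
Column parities: 10010

Row P: 000, Col P: 10010, Corner: 0


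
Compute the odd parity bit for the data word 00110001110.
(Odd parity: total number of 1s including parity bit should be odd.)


Number of 1s in data: 5
Parity bit: 0

0


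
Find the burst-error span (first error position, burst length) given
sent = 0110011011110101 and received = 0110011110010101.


XOR: 0000000101100000

Burst at position 7, length 4


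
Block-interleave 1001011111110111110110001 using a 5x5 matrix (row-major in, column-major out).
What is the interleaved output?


Matrix:
  10010
  11111
  11011
  11101
  10001
Read columns: 1111101110010101110001111

1111101110010101110001111


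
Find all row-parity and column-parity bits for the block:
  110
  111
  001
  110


Row parities: 0110
Column parities: 110

Row P: 0110, Col P: 110, Corner: 0


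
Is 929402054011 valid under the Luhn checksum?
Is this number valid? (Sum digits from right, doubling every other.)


Luhn sum = 42
42 mod 10 = 2

Invalid (Luhn sum mod 10 = 2)


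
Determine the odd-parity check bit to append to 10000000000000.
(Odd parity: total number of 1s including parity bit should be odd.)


Number of 1s in data: 1
Parity bit: 0

0


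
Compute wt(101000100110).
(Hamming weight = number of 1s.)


Counting 1s in 101000100110

5


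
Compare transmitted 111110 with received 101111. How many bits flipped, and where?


XOR: 010001

2 error(s) at position(s): 1, 5


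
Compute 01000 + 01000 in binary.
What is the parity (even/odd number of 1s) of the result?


01000 = 8
01000 = 8
Sum = 16 = 10000
1s count = 1

odd parity (1 ones in 10000)


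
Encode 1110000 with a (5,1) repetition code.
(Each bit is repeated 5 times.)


Each bit -> 5 copies

11111111111111100000000000000000000


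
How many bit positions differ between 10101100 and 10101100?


XOR: 00000000
Count of 1s: 0

0


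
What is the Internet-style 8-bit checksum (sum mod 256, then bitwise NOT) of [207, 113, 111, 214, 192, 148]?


Sum = 985 mod 256 = 217
Complement = 38

38


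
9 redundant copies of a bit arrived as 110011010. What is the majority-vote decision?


Ones: 5 out of 9
Threshold: 5

1 (5/9 voted 1)


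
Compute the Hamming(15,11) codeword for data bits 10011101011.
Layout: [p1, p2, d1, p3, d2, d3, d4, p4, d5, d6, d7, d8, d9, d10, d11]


Parity bits: p1=0, p2=1, p3=0, p4=1

011000111101011


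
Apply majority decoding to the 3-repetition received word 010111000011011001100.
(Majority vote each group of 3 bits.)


Groups: 010, 111, 000, 011, 011, 001, 100
Majority votes: 0101100

0101100


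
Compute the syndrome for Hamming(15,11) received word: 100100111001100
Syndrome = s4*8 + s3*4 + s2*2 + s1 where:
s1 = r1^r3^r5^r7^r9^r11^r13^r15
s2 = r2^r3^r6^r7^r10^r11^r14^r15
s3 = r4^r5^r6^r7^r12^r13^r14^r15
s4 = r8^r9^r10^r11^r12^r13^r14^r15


s1=0, s2=1, s3=0, s4=0

Syndrome = 2 (error at position 2)


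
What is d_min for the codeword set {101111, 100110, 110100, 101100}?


Comparing all pairs, minimum distance: 2
Can detect 1 errors, correct 0 errors

2


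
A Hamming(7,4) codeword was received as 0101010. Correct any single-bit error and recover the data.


Syndrome = 0: no error detected

Data: 0010 (no errors)


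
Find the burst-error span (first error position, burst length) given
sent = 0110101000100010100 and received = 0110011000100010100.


XOR: 0000110000000000000

Burst at position 4, length 2


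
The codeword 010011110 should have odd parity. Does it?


Number of 1s: 5

Yes, parity is correct (5 ones)


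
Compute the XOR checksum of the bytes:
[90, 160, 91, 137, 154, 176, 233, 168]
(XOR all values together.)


XOR chain: 90 ^ 160 ^ 91 ^ 137 ^ 154 ^ 176 ^ 233 ^ 168 = 67

67


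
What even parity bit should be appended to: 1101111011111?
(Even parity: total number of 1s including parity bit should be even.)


Number of 1s in data: 11
Parity bit: 1

1


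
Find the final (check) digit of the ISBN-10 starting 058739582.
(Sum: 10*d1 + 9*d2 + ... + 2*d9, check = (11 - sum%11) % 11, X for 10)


Weighted sum: 269
269 mod 11 = 5

Check digit: 6


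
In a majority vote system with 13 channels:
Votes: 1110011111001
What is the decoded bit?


Ones: 9 out of 13
Threshold: 7

1 (9/13 voted 1)


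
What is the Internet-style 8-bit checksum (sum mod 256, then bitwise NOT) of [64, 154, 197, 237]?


Sum = 652 mod 256 = 140
Complement = 115

115


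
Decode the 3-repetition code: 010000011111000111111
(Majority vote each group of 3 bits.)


Groups: 010, 000, 011, 111, 000, 111, 111
Majority votes: 0011011

0011011


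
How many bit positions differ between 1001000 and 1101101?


XOR: 0100101
Count of 1s: 3

3


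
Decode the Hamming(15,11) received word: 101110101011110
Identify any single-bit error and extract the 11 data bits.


Syndrome = 9: error at position 9

Data: 11010011110 (corrected bit 9)


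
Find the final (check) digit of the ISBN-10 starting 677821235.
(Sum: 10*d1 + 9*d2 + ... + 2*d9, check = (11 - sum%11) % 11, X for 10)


Weighted sum: 279
279 mod 11 = 4

Check digit: 7


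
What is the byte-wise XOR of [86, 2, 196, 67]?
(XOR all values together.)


XOR chain: 86 ^ 2 ^ 196 ^ 67 = 211

211


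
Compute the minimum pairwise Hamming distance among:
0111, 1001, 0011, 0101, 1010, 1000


Comparing all pairs, minimum distance: 1
Can detect 0 errors, correct 0 errors

1


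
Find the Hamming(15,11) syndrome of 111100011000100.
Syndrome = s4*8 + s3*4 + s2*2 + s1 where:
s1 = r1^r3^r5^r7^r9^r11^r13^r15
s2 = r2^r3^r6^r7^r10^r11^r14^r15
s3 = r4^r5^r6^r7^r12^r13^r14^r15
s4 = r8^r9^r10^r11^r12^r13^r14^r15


s1=0, s2=0, s3=0, s4=1

Syndrome = 8 (error at position 8)


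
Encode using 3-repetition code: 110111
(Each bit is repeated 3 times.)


Each bit -> 3 copies

111111000111111111


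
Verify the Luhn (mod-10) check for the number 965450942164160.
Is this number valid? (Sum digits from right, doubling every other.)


Luhn sum = 69
69 mod 10 = 9

Invalid (Luhn sum mod 10 = 9)


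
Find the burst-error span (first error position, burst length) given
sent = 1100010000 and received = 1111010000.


XOR: 0011000000

Burst at position 2, length 2


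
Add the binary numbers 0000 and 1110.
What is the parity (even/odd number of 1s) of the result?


0000 = 0
1110 = 14
Sum = 14 = 1110
1s count = 3

odd parity (3 ones in 1110)


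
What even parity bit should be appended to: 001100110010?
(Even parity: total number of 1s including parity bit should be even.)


Number of 1s in data: 5
Parity bit: 1

1


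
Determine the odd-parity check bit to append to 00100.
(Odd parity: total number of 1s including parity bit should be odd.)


Number of 1s in data: 1
Parity bit: 0

0


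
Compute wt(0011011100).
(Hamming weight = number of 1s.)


Counting 1s in 0011011100

5


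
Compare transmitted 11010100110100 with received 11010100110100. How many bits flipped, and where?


XOR: 00000000000000

0 errors (received matches sent)


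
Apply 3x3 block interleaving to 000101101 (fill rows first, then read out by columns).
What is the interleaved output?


Matrix:
  000
  101
  101
Read columns: 011000011

011000011


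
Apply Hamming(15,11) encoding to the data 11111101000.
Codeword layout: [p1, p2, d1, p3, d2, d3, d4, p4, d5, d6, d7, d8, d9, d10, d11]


Parity bits: p1=0, p2=0, p3=0, p4=1

001011111101000


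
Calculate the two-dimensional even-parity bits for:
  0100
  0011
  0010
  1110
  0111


Row parities: 10111
Column parities: 1100

Row P: 10111, Col P: 1100, Corner: 0


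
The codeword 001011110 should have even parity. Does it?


Number of 1s: 5

No, parity error (5 ones)


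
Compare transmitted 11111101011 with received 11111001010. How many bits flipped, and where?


XOR: 00000100001

2 error(s) at position(s): 5, 10


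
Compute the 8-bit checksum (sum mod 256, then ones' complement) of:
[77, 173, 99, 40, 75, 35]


Sum = 499 mod 256 = 243
Complement = 12

12


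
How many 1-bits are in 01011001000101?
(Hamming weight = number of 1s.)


Counting 1s in 01011001000101

6


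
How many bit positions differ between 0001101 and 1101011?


XOR: 1100110
Count of 1s: 4

4


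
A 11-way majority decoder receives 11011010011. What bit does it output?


Ones: 7 out of 11
Threshold: 6

1 (7/11 voted 1)


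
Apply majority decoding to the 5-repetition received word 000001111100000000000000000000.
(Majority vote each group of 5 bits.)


Groups: 00000, 11111, 00000, 00000, 00000, 00000
Majority votes: 010000

010000


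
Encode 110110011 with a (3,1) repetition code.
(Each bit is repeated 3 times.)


Each bit -> 3 copies

111111000111111000000111111


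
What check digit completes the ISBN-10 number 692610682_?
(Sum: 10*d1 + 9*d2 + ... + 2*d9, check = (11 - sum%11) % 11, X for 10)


Weighted sum: 257
257 mod 11 = 4

Check digit: 7


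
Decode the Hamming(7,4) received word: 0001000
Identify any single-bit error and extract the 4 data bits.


Syndrome = 4: error at position 4

Data: 0000 (corrected bit 4)


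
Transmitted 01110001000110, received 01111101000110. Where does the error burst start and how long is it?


XOR: 00001100000000

Burst at position 4, length 2


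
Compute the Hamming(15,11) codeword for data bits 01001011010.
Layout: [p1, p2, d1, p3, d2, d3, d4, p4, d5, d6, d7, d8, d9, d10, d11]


Parity bits: p1=1, p2=0, p3=1, p4=0

100110001011010


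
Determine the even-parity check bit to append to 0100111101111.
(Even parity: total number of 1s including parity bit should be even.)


Number of 1s in data: 9
Parity bit: 1

1


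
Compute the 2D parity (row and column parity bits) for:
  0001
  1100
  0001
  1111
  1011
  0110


Row parities: 101010
Column parities: 1110

Row P: 101010, Col P: 1110, Corner: 1


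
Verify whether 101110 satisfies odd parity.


Number of 1s: 4

No, parity error (4 ones)


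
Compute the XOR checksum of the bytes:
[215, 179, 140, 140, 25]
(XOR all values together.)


XOR chain: 215 ^ 179 ^ 140 ^ 140 ^ 25 = 125

125


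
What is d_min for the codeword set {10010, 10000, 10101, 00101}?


Comparing all pairs, minimum distance: 1
Can detect 0 errors, correct 0 errors

1


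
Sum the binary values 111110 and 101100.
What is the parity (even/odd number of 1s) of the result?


111110 = 62
101100 = 44
Sum = 106 = 1101010
1s count = 4

even parity (4 ones in 1101010)


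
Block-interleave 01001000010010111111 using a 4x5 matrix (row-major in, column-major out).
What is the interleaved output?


Matrix:
  01001
  00001
  00101
  11111
Read columns: 00011001001100011111

00011001001100011111


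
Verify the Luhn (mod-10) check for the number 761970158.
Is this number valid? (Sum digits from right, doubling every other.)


Luhn sum = 37
37 mod 10 = 7

Invalid (Luhn sum mod 10 = 7)


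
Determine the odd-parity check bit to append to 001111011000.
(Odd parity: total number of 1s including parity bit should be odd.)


Number of 1s in data: 6
Parity bit: 1

1


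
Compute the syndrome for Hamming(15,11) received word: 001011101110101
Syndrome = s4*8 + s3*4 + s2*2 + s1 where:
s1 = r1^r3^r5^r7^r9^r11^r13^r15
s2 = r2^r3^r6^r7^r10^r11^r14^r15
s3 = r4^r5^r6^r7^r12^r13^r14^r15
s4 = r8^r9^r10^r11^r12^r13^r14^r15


s1=1, s2=0, s3=1, s4=1

Syndrome = 13 (error at position 13)


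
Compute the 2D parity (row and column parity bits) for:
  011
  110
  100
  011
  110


Row parities: 00100
Column parities: 100

Row P: 00100, Col P: 100, Corner: 1


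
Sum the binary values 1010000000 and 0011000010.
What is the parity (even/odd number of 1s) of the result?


1010000000 = 640
0011000010 = 194
Sum = 834 = 1101000010
1s count = 4

even parity (4 ones in 1101000010)


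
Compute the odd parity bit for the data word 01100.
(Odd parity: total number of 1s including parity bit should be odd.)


Number of 1s in data: 2
Parity bit: 1

1


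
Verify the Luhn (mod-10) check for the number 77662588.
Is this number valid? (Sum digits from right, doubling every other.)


Luhn sum = 45
45 mod 10 = 5

Invalid (Luhn sum mod 10 = 5)


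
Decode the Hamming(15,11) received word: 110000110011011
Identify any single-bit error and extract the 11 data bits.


Syndrome = 10: error at position 10

Data: 00010111011 (corrected bit 10)


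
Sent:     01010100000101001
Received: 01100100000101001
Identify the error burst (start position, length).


XOR: 00110000000000000

Burst at position 2, length 2


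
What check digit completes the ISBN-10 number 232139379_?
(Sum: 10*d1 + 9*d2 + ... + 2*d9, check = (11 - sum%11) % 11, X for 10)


Weighted sum: 184
184 mod 11 = 8

Check digit: 3


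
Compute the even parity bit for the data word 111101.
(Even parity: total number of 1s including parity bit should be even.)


Number of 1s in data: 5
Parity bit: 1

1


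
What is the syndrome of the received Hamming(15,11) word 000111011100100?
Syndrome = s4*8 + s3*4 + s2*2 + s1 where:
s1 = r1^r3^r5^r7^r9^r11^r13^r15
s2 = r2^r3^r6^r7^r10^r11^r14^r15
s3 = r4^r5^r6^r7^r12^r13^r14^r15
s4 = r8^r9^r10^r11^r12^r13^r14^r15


s1=1, s2=0, s3=0, s4=0

Syndrome = 1 (error at position 1)


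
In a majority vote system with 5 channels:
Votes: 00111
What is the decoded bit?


Ones: 3 out of 5
Threshold: 3

1 (3/5 voted 1)


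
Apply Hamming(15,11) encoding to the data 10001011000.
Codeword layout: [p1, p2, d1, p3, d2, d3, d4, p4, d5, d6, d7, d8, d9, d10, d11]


Parity bits: p1=1, p2=0, p3=1, p4=1

101100011011000


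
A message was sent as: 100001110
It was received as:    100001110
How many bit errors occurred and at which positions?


XOR: 000000000

0 errors (received matches sent)


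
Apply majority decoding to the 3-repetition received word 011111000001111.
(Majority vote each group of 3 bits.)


Groups: 011, 111, 000, 001, 111
Majority votes: 11001

11001


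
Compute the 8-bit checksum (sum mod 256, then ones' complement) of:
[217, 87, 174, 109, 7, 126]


Sum = 720 mod 256 = 208
Complement = 47

47


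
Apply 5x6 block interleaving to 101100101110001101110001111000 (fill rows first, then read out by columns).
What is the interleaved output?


Matrix:
  101100
  101110
  001101
  110001
  111000
Read columns: 110110001111101111000100000110

110110001111101111000100000110


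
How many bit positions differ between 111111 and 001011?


XOR: 110100
Count of 1s: 3

3


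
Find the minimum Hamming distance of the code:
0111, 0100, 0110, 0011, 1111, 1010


Comparing all pairs, minimum distance: 1
Can detect 0 errors, correct 0 errors

1


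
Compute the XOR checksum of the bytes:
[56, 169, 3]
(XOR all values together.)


XOR chain: 56 ^ 169 ^ 3 = 146

146


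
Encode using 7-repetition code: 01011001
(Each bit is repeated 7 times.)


Each bit -> 7 copies

00000001111111000000011111111111111000000000000001111111


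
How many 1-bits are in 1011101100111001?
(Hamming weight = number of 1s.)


Counting 1s in 1011101100111001

10


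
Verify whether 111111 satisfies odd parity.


Number of 1s: 6

No, parity error (6 ones)


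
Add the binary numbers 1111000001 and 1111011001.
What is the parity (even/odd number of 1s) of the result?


1111000001 = 961
1111011001 = 985
Sum = 1946 = 11110011010
1s count = 7

odd parity (7 ones in 11110011010)


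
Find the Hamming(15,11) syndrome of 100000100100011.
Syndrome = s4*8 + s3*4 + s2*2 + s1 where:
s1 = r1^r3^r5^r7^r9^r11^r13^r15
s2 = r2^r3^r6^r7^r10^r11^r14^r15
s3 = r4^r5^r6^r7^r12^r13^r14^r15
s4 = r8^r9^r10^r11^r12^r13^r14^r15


s1=1, s2=0, s3=1, s4=1

Syndrome = 13 (error at position 13)


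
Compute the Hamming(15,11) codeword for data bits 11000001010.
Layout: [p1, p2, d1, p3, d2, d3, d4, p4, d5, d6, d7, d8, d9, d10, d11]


Parity bits: p1=0, p2=0, p3=1, p4=0

001110000001010


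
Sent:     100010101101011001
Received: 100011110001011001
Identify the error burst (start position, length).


XOR: 000001011100000000

Burst at position 5, length 5


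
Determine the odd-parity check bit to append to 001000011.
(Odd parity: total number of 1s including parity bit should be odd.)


Number of 1s in data: 3
Parity bit: 0

0


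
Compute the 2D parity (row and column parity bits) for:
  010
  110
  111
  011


Row parities: 1010
Column parities: 000

Row P: 1010, Col P: 000, Corner: 0


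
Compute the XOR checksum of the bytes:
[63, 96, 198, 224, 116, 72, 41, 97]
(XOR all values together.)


XOR chain: 63 ^ 96 ^ 198 ^ 224 ^ 116 ^ 72 ^ 41 ^ 97 = 13

13


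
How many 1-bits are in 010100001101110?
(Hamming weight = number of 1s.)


Counting 1s in 010100001101110

7


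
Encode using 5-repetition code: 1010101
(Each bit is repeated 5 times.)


Each bit -> 5 copies

11111000001111100000111110000011111


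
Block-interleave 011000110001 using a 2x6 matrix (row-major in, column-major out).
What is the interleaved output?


Matrix:
  011000
  110001
Read columns: 011110000001

011110000001


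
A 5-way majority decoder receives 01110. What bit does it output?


Ones: 3 out of 5
Threshold: 3

1 (3/5 voted 1)


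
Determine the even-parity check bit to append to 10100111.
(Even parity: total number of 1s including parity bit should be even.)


Number of 1s in data: 5
Parity bit: 1

1


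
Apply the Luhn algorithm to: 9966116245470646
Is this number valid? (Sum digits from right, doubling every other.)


Luhn sum = 83
83 mod 10 = 3

Invalid (Luhn sum mod 10 = 3)


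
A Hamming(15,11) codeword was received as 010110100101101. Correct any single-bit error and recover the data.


Syndrome = 0: no error detected

Data: 01010101101 (no errors)


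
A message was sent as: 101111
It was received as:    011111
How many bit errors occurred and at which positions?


XOR: 110000

2 error(s) at position(s): 0, 1


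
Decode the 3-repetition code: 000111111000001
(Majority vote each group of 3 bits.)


Groups: 000, 111, 111, 000, 001
Majority votes: 01100

01100


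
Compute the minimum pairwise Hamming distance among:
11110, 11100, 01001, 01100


Comparing all pairs, minimum distance: 1
Can detect 0 errors, correct 0 errors

1


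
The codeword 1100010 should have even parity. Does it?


Number of 1s: 3

No, parity error (3 ones)


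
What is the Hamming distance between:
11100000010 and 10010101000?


XOR: 01110101010
Count of 1s: 6

6


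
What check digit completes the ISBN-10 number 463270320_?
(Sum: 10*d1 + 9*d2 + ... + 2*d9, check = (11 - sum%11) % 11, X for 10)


Weighted sum: 192
192 mod 11 = 5

Check digit: 6


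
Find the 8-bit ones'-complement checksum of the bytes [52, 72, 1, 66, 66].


Sum = 257 mod 256 = 1
Complement = 254

254


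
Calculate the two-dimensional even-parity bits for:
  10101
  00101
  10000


Row parities: 101
Column parities: 00000

Row P: 101, Col P: 00000, Corner: 0


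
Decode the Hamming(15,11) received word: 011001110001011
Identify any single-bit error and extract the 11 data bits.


Syndrome = 5: error at position 5

Data: 11110001011 (corrected bit 5)


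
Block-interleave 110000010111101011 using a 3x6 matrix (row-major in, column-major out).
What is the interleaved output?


Matrix:
  110000
  010111
  101011
Read columns: 101110001010011011

101110001010011011


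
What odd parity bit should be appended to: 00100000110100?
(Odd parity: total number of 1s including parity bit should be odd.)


Number of 1s in data: 4
Parity bit: 1

1


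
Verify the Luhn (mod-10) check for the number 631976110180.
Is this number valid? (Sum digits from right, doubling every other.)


Luhn sum = 39
39 mod 10 = 9

Invalid (Luhn sum mod 10 = 9)


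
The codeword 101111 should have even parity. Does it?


Number of 1s: 5

No, parity error (5 ones)


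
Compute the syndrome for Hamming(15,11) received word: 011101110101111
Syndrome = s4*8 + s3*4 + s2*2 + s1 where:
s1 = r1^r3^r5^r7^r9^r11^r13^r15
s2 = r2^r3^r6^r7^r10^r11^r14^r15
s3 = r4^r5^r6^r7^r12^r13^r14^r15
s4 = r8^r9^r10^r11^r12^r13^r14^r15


s1=0, s2=1, s3=1, s4=0

Syndrome = 6 (error at position 6)


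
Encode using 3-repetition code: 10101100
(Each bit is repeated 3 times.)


Each bit -> 3 copies

111000111000111111000000


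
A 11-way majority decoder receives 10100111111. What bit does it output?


Ones: 8 out of 11
Threshold: 6

1 (8/11 voted 1)


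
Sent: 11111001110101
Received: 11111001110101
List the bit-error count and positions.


XOR: 00000000000000

0 errors (received matches sent)


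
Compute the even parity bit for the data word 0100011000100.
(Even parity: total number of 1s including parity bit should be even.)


Number of 1s in data: 4
Parity bit: 0

0


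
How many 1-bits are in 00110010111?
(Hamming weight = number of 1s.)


Counting 1s in 00110010111

6


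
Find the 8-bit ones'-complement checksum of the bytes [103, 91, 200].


Sum = 394 mod 256 = 138
Complement = 117

117


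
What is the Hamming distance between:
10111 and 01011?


XOR: 11100
Count of 1s: 3

3


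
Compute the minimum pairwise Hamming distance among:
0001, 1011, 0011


Comparing all pairs, minimum distance: 1
Can detect 0 errors, correct 0 errors

1


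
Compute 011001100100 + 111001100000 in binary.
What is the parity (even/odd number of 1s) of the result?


011001100100 = 1636
111001100000 = 3680
Sum = 5316 = 1010011000100
1s count = 5

odd parity (5 ones in 1010011000100)


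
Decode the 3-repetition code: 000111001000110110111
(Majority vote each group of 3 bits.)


Groups: 000, 111, 001, 000, 110, 110, 111
Majority votes: 0100111

0100111


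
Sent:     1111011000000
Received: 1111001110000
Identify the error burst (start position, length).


XOR: 0000010110000

Burst at position 5, length 4


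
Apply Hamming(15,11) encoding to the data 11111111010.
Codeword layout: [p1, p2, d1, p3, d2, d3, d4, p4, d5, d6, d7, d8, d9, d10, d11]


Parity bits: p1=1, p2=0, p3=1, p4=1

101111111111010


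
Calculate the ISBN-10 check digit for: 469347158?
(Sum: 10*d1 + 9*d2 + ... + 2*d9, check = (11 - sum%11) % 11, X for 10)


Weighted sum: 281
281 mod 11 = 6

Check digit: 5


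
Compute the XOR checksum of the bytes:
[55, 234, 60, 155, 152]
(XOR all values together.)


XOR chain: 55 ^ 234 ^ 60 ^ 155 ^ 152 = 226

226


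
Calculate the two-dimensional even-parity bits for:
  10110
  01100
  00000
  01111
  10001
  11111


Row parities: 100001
Column parities: 11011

Row P: 100001, Col P: 11011, Corner: 0


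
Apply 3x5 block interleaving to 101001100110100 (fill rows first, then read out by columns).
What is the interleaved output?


Matrix:
  10100
  11001
  10100
Read columns: 111010101000010

111010101000010


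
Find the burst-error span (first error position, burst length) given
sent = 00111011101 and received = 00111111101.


XOR: 00000100000

Burst at position 5, length 1


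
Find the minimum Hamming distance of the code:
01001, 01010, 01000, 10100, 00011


Comparing all pairs, minimum distance: 1
Can detect 0 errors, correct 0 errors

1


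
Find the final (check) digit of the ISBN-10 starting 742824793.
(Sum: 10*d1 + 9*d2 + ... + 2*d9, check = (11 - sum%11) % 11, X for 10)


Weighted sum: 271
271 mod 11 = 7

Check digit: 4


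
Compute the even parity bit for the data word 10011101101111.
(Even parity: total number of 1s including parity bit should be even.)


Number of 1s in data: 10
Parity bit: 0

0


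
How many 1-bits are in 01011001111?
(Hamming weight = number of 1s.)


Counting 1s in 01011001111

7


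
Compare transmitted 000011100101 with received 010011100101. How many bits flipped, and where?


XOR: 010000000000

1 error(s) at position(s): 1


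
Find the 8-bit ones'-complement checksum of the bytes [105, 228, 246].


Sum = 579 mod 256 = 67
Complement = 188

188


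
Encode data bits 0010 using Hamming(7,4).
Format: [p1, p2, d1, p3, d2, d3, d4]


Parity bits: p1=0, p2=1, p3=1

0101010


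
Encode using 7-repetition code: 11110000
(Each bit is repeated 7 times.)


Each bit -> 7 copies

11111111111111111111111111110000000000000000000000000000


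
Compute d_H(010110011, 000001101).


XOR: 010111110
Count of 1s: 6

6


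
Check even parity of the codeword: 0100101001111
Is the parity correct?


Number of 1s: 7

No, parity error (7 ones)


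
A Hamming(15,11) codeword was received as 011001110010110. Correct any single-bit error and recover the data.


Syndrome = 0: no error detected

Data: 10110010110 (no errors)


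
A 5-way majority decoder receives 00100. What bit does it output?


Ones: 1 out of 5
Threshold: 3

0 (1/5 voted 1)


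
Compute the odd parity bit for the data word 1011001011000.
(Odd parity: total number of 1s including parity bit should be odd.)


Number of 1s in data: 6
Parity bit: 1

1


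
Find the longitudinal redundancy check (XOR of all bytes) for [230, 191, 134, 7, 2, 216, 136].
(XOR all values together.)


XOR chain: 230 ^ 191 ^ 134 ^ 7 ^ 2 ^ 216 ^ 136 = 138

138


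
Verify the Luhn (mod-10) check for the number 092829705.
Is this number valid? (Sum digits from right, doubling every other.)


Luhn sum = 41
41 mod 10 = 1

Invalid (Luhn sum mod 10 = 1)


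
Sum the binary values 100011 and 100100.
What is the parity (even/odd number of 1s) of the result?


100011 = 35
100100 = 36
Sum = 71 = 1000111
1s count = 4

even parity (4 ones in 1000111)


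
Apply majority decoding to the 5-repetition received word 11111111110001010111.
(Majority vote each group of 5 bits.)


Groups: 11111, 11111, 00010, 10111
Majority votes: 1101

1101


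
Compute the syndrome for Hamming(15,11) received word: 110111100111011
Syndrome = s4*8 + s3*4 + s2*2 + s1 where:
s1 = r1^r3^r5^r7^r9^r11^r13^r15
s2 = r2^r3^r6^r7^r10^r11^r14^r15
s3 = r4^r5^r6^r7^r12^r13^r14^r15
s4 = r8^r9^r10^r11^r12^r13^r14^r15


s1=1, s2=1, s3=1, s4=1

Syndrome = 15 (error at position 15)


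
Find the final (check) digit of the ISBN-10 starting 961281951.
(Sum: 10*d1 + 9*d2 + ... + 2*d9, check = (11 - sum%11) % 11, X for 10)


Weighted sum: 272
272 mod 11 = 8

Check digit: 3


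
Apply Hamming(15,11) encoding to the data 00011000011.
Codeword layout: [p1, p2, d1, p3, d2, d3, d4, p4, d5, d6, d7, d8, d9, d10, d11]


Parity bits: p1=1, p2=1, p3=1, p4=1

110100111000011


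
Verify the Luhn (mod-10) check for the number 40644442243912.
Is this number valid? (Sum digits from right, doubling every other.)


Luhn sum = 64
64 mod 10 = 4

Invalid (Luhn sum mod 10 = 4)


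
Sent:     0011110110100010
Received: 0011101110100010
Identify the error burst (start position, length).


XOR: 0000011000000000

Burst at position 5, length 2


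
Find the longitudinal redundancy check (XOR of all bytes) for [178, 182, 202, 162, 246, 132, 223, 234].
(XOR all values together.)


XOR chain: 178 ^ 182 ^ 202 ^ 162 ^ 246 ^ 132 ^ 223 ^ 234 = 43

43


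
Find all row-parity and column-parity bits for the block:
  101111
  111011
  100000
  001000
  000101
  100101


Row parities: 111101
Column parities: 011100

Row P: 111101, Col P: 011100, Corner: 1


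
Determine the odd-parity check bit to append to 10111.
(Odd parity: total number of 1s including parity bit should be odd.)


Number of 1s in data: 4
Parity bit: 1

1


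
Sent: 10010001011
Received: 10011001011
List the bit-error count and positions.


XOR: 00001000000

1 error(s) at position(s): 4


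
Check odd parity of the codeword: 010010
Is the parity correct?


Number of 1s: 2

No, parity error (2 ones)


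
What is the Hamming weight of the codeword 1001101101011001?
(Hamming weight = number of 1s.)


Counting 1s in 1001101101011001

9


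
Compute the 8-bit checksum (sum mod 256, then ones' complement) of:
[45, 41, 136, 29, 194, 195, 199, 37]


Sum = 876 mod 256 = 108
Complement = 147

147


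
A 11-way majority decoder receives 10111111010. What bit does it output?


Ones: 8 out of 11
Threshold: 6

1 (8/11 voted 1)


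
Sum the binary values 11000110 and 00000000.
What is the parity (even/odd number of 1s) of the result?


11000110 = 198
00000000 = 0
Sum = 198 = 11000110
1s count = 4

even parity (4 ones in 11000110)


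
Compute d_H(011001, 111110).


XOR: 100111
Count of 1s: 4

4


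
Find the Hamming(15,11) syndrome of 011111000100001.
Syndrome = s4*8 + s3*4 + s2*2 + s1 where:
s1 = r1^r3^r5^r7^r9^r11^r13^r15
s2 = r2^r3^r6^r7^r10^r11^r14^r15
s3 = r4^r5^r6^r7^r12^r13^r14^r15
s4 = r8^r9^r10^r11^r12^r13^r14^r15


s1=1, s2=1, s3=0, s4=0

Syndrome = 3 (error at position 3)


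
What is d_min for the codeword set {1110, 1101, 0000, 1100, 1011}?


Comparing all pairs, minimum distance: 1
Can detect 0 errors, correct 0 errors

1


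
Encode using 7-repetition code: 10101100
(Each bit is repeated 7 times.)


Each bit -> 7 copies

11111110000000111111100000001111111111111100000000000000


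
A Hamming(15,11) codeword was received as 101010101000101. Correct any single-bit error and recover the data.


Syndrome = 11: error at position 11

Data: 11011010101 (corrected bit 11)


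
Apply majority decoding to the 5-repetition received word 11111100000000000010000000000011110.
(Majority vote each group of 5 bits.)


Groups: 11111, 10000, 00000, 00010, 00000, 00000, 11110
Majority votes: 1000001

1000001


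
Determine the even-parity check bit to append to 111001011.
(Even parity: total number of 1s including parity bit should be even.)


Number of 1s in data: 6
Parity bit: 0

0


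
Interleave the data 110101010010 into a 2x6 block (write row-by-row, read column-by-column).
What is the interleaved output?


Matrix:
  110101
  010010
Read columns: 101100100110

101100100110


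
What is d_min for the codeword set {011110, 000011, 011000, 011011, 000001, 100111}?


Comparing all pairs, minimum distance: 1
Can detect 0 errors, correct 0 errors

1


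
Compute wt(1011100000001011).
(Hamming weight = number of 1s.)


Counting 1s in 1011100000001011

7


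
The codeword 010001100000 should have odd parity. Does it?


Number of 1s: 3

Yes, parity is correct (3 ones)


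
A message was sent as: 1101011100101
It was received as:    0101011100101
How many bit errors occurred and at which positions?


XOR: 1000000000000

1 error(s) at position(s): 0


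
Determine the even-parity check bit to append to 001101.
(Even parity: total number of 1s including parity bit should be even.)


Number of 1s in data: 3
Parity bit: 1

1


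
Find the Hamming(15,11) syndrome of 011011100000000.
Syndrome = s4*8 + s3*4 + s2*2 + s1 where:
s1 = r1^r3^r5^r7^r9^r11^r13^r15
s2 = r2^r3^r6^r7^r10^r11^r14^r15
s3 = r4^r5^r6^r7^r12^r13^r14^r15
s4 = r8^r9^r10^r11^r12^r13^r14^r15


s1=1, s2=0, s3=1, s4=0

Syndrome = 5 (error at position 5)


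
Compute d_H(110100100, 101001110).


XOR: 011101010
Count of 1s: 5

5


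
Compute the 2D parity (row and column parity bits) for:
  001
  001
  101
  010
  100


Row parities: 11011
Column parities: 011

Row P: 11011, Col P: 011, Corner: 0


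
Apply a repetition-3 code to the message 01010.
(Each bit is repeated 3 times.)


Each bit -> 3 copies

000111000111000


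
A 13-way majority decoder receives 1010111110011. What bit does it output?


Ones: 9 out of 13
Threshold: 7

1 (9/13 voted 1)


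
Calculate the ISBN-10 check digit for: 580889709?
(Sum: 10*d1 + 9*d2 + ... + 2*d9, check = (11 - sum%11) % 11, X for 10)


Weighted sum: 317
317 mod 11 = 9

Check digit: 2


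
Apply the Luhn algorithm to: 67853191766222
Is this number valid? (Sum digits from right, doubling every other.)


Luhn sum = 61
61 mod 10 = 1

Invalid (Luhn sum mod 10 = 1)


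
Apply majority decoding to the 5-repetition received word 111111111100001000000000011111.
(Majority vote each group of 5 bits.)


Groups: 11111, 11111, 00001, 00000, 00000, 11111
Majority votes: 110001

110001


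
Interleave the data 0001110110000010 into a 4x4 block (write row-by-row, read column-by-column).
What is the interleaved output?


Matrix:
  0001
  1101
  1000
  0010
Read columns: 0110010000011100

0110010000011100


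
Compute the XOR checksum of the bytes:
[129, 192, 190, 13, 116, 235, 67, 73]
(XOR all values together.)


XOR chain: 129 ^ 192 ^ 190 ^ 13 ^ 116 ^ 235 ^ 67 ^ 73 = 103

103


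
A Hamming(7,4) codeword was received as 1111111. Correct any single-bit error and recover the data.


Syndrome = 0: no error detected

Data: 1111 (no errors)


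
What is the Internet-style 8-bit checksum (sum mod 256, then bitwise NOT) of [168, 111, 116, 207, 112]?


Sum = 714 mod 256 = 202
Complement = 53

53
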